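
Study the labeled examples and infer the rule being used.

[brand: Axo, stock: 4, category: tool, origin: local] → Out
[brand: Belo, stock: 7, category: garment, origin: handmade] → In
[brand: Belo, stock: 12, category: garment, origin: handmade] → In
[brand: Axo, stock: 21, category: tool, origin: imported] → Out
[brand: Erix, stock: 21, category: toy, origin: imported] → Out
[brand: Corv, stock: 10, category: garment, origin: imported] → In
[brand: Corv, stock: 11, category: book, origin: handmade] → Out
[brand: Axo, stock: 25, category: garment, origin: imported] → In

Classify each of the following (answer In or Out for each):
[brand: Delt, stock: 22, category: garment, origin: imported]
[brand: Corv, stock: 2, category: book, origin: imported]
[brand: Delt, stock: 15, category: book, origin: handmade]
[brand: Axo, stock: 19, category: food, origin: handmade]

In, Out, Out, Out

Rule: category is garment. This holds for each 'In' example and fails for each 'Out' one.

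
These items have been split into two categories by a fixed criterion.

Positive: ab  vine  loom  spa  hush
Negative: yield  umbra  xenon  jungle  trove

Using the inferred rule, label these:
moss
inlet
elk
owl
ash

A rule that fits every label: length ≤ 4 — true of each 'Positive' example, false of each 'Negative' one.
moss: Positive (length 4).
inlet: Negative (length 5).
elk: Positive (length 3).
owl: Positive (length 3).
ash: Positive (length 3).

Positive, Negative, Positive, Positive, Positive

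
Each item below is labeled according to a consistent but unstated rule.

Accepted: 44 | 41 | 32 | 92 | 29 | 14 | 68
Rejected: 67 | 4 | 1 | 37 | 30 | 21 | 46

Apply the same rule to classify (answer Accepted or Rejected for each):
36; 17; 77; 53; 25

Rejected, Accepted, Accepted, Accepted, Rejected

The simplest hypothesis consistent with all the labels is: ≡ 2 (mod 3).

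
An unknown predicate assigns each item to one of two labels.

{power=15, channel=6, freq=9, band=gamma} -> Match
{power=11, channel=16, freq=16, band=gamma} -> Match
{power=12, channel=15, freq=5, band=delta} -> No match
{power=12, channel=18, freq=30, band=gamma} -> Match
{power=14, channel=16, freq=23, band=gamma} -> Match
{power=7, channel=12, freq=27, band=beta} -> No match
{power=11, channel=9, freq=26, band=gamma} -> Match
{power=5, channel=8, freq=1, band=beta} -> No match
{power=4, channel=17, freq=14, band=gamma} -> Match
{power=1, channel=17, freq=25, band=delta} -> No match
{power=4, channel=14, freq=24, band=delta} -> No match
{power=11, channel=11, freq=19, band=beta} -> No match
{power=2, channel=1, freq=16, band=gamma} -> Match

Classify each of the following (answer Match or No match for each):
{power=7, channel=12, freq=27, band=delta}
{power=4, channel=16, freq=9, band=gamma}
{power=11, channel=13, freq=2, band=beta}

No match, Match, No match

The pattern is that an item is 'Match' exactly when: band is gamma.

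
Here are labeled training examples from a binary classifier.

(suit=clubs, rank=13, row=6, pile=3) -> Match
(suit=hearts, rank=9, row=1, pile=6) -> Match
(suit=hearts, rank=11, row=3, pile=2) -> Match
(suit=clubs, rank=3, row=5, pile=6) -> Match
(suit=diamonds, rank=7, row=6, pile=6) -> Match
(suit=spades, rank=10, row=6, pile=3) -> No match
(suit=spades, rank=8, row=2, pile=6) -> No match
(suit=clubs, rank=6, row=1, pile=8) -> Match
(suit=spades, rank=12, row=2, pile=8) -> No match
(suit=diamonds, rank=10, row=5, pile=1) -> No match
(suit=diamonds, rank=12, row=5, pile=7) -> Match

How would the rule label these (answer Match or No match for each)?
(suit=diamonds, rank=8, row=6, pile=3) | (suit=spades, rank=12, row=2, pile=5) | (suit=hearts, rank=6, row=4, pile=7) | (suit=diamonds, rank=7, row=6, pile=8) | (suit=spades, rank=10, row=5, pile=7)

Match, No match, Match, Match, No match

A rule that fits every label: suit is not spades AND pile ≥ 2 — true of each 'Match' example, false of each 'No match' one.
(suit=diamonds, rank=8, row=6, pile=3): suit is diamonds, pile = 3 — passes, so Match.
(suit=spades, rank=12, row=2, pile=5): suit is spades, pile = 5 — doesn't match, so No match.
(suit=hearts, rank=6, row=4, pile=7): suit is hearts, pile = 7 — passes, so Match.
(suit=diamonds, rank=7, row=6, pile=8): suit is diamonds, pile = 8 — passes, so Match.
(suit=spades, rank=10, row=5, pile=7): suit is spades, pile = 7 — doesn't match, so No match.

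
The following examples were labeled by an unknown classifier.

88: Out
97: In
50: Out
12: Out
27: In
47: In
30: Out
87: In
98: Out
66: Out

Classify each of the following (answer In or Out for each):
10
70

Out, Out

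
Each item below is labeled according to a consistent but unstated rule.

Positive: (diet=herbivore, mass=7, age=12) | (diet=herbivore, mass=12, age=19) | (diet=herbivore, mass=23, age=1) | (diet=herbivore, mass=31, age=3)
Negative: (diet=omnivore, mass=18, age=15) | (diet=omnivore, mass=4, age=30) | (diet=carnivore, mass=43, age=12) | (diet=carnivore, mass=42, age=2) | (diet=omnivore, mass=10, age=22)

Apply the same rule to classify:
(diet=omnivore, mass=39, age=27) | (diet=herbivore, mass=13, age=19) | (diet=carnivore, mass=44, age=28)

Negative, Positive, Negative

The pattern is that an item is 'Positive' exactly when: diet is herbivore.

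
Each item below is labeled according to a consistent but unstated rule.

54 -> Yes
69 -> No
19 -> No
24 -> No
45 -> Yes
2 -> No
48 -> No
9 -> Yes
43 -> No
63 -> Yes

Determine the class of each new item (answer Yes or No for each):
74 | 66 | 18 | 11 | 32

Looking at the examples, the only property every 'Yes' case has and every 'No' case lacks is: multiple of 9.
74 — 74 = 9·8 + 2, hence No. 66 — 66 = 9·7 + 3, hence No. 18 — 18 = 9·2, hence Yes. 11 — 11 = 9·1 + 2, hence No. 32 — 32 = 9·3 + 5, hence No.

No, No, Yes, No, No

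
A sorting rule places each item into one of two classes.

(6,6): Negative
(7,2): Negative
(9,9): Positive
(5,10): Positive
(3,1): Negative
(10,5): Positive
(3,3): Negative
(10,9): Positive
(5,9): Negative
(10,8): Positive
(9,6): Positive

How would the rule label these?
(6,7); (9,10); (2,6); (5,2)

'Positive' ⟺ sum ≥ 15.

Negative, Positive, Negative, Negative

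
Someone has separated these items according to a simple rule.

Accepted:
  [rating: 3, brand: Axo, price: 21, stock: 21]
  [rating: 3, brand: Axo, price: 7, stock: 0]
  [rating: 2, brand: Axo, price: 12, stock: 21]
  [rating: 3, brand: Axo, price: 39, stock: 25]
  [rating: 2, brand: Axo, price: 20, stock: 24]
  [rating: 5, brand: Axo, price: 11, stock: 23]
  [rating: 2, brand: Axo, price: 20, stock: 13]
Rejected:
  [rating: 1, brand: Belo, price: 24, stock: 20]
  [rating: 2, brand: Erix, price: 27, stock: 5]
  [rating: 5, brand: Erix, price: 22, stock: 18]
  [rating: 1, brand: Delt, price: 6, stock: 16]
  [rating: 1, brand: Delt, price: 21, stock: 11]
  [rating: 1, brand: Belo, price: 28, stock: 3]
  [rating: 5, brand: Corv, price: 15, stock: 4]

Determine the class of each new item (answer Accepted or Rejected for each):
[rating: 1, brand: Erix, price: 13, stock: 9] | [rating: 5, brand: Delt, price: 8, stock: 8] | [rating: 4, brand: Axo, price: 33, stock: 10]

Rejected, Rejected, Accepted

Rule: brand is Axo. This holds for each 'Accepted' example and fails for each 'Rejected' one.
[rating: 1, brand: Erix, price: 13, stock: 9] — brand is Erix, hence Rejected.
[rating: 5, brand: Delt, price: 8, stock: 8] — brand is Delt, hence Rejected.
[rating: 4, brand: Axo, price: 33, stock: 10] — brand is Axo, hence Accepted.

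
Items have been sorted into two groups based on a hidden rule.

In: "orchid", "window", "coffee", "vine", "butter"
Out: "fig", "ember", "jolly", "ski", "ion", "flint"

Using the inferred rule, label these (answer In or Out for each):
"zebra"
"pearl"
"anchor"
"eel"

Out, Out, In, Out

Looking at the examples, the only property every 'In' case has and every 'Out' case lacks is: even length.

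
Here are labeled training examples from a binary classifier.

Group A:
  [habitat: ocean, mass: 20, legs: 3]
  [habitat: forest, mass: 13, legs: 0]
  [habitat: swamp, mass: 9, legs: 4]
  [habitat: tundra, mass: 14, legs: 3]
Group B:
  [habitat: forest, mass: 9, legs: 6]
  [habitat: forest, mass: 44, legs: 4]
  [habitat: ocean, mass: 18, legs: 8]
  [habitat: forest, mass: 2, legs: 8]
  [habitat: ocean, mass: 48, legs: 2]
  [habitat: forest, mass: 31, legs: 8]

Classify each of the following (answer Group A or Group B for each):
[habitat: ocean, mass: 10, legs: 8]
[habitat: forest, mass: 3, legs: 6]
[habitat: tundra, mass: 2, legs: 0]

The simplest hypothesis consistent with all the labels is: mass ≤ 20 AND legs ≤ 4.
[habitat: ocean, mass: 10, legs: 8]: mass = 10, legs = 8 — fails the rule, so Group B. [habitat: forest, mass: 3, legs: 6]: mass = 3, legs = 6 — fails the rule, so Group B. [habitat: tundra, mass: 2, legs: 0]: mass = 2, legs = 0 — qualifies, so Group A.

Group B, Group B, Group A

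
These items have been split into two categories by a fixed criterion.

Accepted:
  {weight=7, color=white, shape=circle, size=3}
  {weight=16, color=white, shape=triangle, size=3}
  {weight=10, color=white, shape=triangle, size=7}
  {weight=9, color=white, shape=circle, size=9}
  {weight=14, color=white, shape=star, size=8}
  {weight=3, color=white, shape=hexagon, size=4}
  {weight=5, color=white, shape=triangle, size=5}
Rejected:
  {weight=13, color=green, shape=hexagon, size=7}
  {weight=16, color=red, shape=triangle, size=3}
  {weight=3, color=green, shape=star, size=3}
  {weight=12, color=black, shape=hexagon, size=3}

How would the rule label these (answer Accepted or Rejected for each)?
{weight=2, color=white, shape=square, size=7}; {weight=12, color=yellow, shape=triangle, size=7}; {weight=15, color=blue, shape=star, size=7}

The rule appears to be: color is white.
{weight=2, color=white, shape=square, size=7}: color is white — qualifies, so Accepted.
{weight=12, color=yellow, shape=triangle, size=7}: color is yellow — fails this test, so Rejected.
{weight=15, color=blue, shape=star, size=7}: color is blue — fails this test, so Rejected.

Accepted, Rejected, Rejected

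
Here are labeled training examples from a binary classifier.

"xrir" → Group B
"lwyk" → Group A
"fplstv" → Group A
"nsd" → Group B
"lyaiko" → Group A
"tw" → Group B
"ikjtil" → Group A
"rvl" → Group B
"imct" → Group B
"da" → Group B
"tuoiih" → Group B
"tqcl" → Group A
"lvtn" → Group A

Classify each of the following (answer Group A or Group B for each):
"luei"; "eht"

One predicate separates the groups cleanly: even length AND contains 'l'.

Group A, Group B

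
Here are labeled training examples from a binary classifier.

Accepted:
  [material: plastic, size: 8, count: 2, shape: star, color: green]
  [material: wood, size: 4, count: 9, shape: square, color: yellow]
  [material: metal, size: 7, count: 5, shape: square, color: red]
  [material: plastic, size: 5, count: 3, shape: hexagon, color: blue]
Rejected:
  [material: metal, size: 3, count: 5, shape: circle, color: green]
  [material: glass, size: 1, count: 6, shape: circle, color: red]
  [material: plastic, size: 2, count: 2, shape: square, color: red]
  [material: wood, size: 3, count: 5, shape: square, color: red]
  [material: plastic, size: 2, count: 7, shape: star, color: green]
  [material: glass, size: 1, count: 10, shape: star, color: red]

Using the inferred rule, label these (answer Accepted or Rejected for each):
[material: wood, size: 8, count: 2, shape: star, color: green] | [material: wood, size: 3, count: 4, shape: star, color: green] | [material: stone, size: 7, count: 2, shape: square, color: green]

Accepted, Rejected, Accepted

Rule: size ≥ 4. This holds for each 'Accepted' example and fails for each 'Rejected' one.
[material: wood, size: 8, count: 2, shape: star, color: green]: Accepted (size = 8).
[material: wood, size: 3, count: 4, shape: star, color: green]: Rejected (size = 3).
[material: stone, size: 7, count: 2, shape: square, color: green]: Accepted (size = 7).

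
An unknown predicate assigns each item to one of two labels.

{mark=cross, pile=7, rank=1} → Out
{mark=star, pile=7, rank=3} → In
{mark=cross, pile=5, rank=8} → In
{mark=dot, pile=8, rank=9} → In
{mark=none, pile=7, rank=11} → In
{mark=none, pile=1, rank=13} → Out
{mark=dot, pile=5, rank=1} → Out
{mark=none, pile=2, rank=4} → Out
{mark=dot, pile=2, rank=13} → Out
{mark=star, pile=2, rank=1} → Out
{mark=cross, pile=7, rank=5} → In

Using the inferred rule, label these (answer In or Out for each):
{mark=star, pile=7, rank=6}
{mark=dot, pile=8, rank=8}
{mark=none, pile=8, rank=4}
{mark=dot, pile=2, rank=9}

In, In, In, Out

All 'In' examples share one property — rank ≥ 3 AND pile ≥ 5 — and every 'Out' example lacks it.
{mark=star, pile=7, rank=6}: In (rank = 6, pile = 7).
{mark=dot, pile=8, rank=8}: In (rank = 8, pile = 8).
{mark=none, pile=8, rank=4}: In (rank = 4, pile = 8).
{mark=dot, pile=2, rank=9}: Out (rank = 9, pile = 2).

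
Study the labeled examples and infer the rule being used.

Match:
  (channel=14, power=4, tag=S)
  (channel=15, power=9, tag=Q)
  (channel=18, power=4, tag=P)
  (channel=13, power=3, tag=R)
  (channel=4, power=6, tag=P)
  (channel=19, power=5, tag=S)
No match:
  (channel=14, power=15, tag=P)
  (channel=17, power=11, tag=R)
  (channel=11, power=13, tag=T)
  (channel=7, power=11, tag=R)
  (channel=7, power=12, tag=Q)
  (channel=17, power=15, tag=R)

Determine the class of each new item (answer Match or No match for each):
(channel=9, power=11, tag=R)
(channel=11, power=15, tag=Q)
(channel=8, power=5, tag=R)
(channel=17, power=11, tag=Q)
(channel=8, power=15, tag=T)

The pattern is that an item is 'Match' exactly when: power ≤ 9.
(channel=9, power=11, tag=R) — power = 11, hence No match. (channel=11, power=15, tag=Q) — power = 15, hence No match. (channel=8, power=5, tag=R) — power = 5, hence Match. (channel=17, power=11, tag=Q) — power = 11, hence No match. (channel=8, power=15, tag=T) — power = 15, hence No match.

No match, No match, Match, No match, No match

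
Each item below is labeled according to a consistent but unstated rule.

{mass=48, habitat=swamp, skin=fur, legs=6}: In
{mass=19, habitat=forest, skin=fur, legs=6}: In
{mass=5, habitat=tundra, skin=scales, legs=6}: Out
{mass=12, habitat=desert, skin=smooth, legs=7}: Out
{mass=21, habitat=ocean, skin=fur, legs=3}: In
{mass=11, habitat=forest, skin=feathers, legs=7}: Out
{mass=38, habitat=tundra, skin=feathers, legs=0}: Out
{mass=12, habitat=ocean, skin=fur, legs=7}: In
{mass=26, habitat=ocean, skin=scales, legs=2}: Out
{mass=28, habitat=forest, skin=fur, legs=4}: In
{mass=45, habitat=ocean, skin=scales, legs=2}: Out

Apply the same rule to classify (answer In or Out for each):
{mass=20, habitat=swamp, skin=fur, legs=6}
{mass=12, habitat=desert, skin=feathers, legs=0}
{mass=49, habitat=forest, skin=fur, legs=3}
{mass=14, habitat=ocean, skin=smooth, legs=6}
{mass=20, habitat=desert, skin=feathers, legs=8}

In, Out, In, Out, Out

Checking candidate rules against both groups, what survives is: skin is fur.
{mass=20, habitat=swamp, skin=fur, legs=6}: skin is fur, passes → In.
{mass=12, habitat=desert, skin=feathers, legs=0}: skin is feathers, doesn't match → Out.
{mass=49, habitat=forest, skin=fur, legs=3}: skin is fur, passes → In.
{mass=14, habitat=ocean, skin=smooth, legs=6}: skin is smooth, doesn't match → Out.
{mass=20, habitat=desert, skin=feathers, legs=8}: skin is feathers, doesn't match → Out.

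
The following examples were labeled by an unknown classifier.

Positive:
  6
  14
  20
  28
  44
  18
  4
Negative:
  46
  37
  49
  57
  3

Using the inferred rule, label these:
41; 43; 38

Negative, Negative, Positive

All 'Positive' examples share one property — even AND at most 44 — and every 'Negative' example lacks it.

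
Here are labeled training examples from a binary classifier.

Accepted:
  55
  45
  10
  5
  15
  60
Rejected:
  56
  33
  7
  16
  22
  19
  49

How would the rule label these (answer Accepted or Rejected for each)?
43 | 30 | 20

Rejected, Accepted, Accepted

The common property of the 'Accepted' items is: multiple of 5. No 'Rejected' item has it.
43: Rejected (43 = 5·8 + 3).
30: Accepted (30 = 5·6).
20: Accepted (20 = 5·4).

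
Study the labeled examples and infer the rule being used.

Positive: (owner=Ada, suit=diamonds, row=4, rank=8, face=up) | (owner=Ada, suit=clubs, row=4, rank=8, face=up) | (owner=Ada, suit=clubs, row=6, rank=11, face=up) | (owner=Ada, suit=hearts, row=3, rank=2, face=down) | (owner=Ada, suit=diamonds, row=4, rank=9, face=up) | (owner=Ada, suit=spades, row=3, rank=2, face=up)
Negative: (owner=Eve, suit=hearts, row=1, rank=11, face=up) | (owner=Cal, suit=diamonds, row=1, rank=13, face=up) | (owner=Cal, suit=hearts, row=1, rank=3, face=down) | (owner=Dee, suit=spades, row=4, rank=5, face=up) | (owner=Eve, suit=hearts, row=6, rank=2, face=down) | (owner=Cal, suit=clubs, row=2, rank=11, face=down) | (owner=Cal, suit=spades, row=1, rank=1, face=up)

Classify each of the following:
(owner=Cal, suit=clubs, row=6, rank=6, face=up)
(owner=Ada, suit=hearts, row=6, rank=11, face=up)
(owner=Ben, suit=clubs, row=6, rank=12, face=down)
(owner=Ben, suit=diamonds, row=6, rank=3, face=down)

A rule that fits every label: owner is Ada — true of each 'Positive' example, false of each 'Negative' one.
(owner=Cal, suit=clubs, row=6, rank=6, face=up) → owner is Cal → Negative.
(owner=Ada, suit=hearts, row=6, rank=11, face=up) → owner is Ada → Positive.
(owner=Ben, suit=clubs, row=6, rank=12, face=down) → owner is Ben → Negative.
(owner=Ben, suit=diamonds, row=6, rank=3, face=down) → owner is Ben → Negative.

Negative, Positive, Negative, Negative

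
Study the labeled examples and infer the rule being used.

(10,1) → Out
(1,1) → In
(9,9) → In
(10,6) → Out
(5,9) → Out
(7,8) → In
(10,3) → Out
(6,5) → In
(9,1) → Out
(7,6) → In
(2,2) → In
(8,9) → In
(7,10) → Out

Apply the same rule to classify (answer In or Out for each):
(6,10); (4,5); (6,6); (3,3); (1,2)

All 'In' examples share one property — |first − second| ≤ 1 — and every 'Out' example lacks it.
Out: (6,10), since |6−10| = 4.
In: (4,5), since |4−5| = 1.
In: (6,6), since |6−6| = 0.
In: (3,3), since |3−3| = 0.
In: (1,2), since |1−2| = 1.

Out, In, In, In, In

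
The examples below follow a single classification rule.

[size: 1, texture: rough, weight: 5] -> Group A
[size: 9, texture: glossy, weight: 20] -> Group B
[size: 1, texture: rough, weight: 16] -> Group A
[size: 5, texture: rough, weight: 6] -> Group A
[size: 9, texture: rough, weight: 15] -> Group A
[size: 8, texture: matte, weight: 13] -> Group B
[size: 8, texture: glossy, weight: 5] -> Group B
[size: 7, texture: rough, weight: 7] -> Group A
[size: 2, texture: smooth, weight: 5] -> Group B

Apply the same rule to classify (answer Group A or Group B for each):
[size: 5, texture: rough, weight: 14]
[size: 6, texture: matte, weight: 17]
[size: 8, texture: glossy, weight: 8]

Group A, Group B, Group B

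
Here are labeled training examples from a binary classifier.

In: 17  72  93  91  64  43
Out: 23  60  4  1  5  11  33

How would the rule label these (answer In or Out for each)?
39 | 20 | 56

A rule that fits every label: digit sum ≥ 7 — true of each 'In' example, false of each 'Out' one.

In, Out, In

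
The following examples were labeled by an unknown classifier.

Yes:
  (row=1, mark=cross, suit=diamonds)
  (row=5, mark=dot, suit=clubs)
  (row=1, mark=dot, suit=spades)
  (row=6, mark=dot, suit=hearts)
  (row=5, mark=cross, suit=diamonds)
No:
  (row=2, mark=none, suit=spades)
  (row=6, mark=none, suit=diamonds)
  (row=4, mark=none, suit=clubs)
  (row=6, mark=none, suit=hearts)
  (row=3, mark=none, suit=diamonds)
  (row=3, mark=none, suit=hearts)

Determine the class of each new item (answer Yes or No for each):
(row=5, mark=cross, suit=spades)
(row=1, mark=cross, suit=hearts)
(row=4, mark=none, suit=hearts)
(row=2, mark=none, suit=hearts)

Yes, Yes, No, No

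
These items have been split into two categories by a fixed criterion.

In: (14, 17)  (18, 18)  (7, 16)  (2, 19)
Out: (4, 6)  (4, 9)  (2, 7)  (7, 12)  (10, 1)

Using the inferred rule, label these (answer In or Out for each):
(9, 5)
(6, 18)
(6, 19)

The distinguishing property — sum ≥ 21 — holds for all the 'In' cases and none of the 'Out' cases.

Out, In, In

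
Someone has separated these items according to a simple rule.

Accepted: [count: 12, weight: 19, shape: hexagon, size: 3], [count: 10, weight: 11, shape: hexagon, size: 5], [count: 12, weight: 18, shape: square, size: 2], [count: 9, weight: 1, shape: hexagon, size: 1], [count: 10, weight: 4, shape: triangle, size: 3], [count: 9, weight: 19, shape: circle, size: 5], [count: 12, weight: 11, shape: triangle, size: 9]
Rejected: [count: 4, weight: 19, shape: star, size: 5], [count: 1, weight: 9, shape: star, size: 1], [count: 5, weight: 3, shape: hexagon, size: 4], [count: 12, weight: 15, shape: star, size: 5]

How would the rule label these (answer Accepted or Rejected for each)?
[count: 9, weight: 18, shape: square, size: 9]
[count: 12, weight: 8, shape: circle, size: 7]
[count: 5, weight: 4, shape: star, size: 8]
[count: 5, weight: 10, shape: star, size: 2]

Accepted, Accepted, Rejected, Rejected

'Accepted' ⟺ count ≥ 9 AND weight ≠ 15.
[count: 9, weight: 18, shape: square, size: 9]: count = 9, weight = 18 — qualifies, so Accepted. [count: 12, weight: 8, shape: circle, size: 7]: count = 12, weight = 8 — qualifies, so Accepted. [count: 5, weight: 4, shape: star, size: 8]: count = 5, weight = 4 — fails this test, so Rejected. [count: 5, weight: 10, shape: star, size: 2]: count = 5, weight = 10 — fails this test, so Rejected.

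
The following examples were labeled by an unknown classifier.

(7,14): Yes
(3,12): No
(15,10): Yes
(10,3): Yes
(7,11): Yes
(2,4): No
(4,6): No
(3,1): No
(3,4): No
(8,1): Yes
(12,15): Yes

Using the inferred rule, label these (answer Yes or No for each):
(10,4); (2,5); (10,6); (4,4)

One predicate separates the groups cleanly: first ≥ 6.
(10,4) — first 10, hence Yes.
(2,5) — first 2, hence No.
(10,6) — first 10, hence Yes.
(4,4) — first 4, hence No.

Yes, No, Yes, No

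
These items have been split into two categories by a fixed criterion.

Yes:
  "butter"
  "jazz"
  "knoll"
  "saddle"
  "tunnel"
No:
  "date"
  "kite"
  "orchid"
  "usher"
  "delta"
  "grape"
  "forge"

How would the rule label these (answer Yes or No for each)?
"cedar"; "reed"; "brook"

No, Yes, Yes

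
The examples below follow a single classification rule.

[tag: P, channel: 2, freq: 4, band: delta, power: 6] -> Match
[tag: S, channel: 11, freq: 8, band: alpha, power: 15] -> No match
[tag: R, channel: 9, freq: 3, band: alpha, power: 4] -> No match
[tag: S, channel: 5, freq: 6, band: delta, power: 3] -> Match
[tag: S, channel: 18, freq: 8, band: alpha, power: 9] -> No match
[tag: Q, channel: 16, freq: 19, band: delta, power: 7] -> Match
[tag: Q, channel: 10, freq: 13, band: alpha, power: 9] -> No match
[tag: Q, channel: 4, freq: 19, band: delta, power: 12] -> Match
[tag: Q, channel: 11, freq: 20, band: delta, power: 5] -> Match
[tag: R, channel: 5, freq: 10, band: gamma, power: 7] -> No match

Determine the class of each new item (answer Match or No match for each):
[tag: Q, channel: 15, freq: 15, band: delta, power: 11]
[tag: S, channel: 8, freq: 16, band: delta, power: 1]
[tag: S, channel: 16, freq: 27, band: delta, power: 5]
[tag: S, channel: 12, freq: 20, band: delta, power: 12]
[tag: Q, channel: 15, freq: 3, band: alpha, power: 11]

The distinguishing property — band is delta — holds for all the 'Match' cases and none of the 'No match' cases.
[tag: Q, channel: 15, freq: 15, band: delta, power: 11] — band is delta, hence Match. [tag: S, channel: 8, freq: 16, band: delta, power: 1] — band is delta, hence Match. [tag: S, channel: 16, freq: 27, band: delta, power: 5] — band is delta, hence Match. [tag: S, channel: 12, freq: 20, band: delta, power: 12] — band is delta, hence Match. [tag: Q, channel: 15, freq: 3, band: alpha, power: 11] — band is alpha, hence No match.

Match, Match, Match, Match, No match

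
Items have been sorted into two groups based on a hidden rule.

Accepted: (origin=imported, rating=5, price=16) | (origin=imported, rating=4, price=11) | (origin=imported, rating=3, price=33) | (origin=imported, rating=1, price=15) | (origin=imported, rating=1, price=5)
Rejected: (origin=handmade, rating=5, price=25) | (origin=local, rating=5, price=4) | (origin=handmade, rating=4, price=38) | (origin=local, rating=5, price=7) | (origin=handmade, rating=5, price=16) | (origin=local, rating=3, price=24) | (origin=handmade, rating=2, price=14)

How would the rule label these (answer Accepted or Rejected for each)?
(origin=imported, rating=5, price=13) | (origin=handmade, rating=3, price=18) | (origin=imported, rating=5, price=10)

Accepted, Rejected, Accepted

One predicate separates the groups cleanly: origin is imported.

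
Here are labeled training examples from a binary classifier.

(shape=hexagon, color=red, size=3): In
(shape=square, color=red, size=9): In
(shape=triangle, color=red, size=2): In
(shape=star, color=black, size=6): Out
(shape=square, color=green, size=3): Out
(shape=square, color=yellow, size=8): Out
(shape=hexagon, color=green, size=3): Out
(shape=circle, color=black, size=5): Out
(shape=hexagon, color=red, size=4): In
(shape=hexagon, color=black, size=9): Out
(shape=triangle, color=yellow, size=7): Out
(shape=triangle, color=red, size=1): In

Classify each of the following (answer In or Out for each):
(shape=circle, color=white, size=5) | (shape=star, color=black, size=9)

The pattern is that an item is 'In' exactly when: color is red.
(shape=circle, color=white, size=5) → color is white → Out. (shape=star, color=black, size=9) → color is black → Out.

Out, Out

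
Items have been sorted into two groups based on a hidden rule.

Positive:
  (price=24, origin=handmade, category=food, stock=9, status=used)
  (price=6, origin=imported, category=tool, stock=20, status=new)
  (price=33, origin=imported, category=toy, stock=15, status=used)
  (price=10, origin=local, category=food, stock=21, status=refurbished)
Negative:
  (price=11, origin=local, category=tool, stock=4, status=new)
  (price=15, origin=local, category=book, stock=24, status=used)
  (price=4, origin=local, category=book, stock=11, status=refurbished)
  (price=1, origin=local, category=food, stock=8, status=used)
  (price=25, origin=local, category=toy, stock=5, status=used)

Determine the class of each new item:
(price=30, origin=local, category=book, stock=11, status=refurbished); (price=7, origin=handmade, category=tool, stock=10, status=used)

The simplest hypothesis consistent with all the labels is: category is not book AND stock ≥ 9.
(price=30, origin=local, category=book, stock=11, status=refurbished): Negative (category is book, stock = 11).
(price=7, origin=handmade, category=tool, stock=10, status=used): Positive (category is tool, stock = 10).

Negative, Positive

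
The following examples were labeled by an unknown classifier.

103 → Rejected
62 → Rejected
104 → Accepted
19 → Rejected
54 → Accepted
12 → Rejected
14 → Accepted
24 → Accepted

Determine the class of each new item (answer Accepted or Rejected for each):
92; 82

Rejected, Rejected

Looking at the examples, the only property every 'Accepted' case has and every 'Rejected' case lacks is: ends in digit 4.
92: Rejected (last digit 2). 82: Rejected (last digit 2).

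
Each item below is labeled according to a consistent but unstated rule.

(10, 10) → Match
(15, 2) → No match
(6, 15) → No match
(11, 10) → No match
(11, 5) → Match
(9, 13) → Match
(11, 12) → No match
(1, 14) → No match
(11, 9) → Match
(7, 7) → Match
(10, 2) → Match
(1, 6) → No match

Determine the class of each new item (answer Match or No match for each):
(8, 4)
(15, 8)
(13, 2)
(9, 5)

The common property of the 'Match' items is: sum is even. No 'No match' item has it.

Match, No match, No match, Match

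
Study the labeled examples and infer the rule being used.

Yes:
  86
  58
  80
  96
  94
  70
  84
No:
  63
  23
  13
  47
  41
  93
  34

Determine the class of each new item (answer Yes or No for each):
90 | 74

Yes, Yes

'Yes' ⟺ even AND at least 41.
Yes: 90, since 90 is even, 90 ≥ 41.
Yes: 74, since 74 is even, 74 ≥ 41.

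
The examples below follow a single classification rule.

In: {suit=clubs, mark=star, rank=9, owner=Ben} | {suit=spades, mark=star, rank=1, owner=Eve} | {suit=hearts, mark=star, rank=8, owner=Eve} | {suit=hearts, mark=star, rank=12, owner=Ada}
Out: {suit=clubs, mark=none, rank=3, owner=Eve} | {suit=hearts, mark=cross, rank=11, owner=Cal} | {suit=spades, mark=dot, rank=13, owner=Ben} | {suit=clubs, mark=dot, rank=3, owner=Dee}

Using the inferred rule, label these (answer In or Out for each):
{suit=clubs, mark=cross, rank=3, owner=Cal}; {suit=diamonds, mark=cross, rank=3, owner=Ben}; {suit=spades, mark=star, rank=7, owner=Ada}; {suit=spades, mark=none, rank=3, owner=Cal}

Out, Out, In, Out

Every 'In' example satisfies: mark is star. None of the 'Out' examples do.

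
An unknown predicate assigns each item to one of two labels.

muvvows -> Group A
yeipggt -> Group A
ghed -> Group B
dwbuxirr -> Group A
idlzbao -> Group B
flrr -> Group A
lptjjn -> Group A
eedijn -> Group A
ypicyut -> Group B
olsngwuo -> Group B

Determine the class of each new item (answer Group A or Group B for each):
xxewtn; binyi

Group A, Group B

The simplest hypothesis consistent with all the labels is: has a double letter.
xxewtn: Group A ('xx' doubled).
binyi: Group B (no doubled letter).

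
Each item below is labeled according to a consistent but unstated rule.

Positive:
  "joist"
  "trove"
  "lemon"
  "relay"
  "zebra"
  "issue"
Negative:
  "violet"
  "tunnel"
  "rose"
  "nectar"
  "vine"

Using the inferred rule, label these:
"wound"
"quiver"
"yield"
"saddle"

Positive, Negative, Positive, Negative

One predicate separates the groups cleanly: odd length.
"wound" → length 5 → Positive. "quiver" → length 6 → Negative. "yield" → length 5 → Positive. "saddle" → length 6 → Negative.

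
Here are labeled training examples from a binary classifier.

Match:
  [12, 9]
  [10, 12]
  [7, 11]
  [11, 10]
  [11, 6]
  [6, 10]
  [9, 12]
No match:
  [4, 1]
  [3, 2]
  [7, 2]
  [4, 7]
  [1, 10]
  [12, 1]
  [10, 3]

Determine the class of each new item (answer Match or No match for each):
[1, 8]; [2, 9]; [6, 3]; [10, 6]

The simplest hypothesis consistent with all the labels is: sum ≥ 16.

No match, No match, No match, Match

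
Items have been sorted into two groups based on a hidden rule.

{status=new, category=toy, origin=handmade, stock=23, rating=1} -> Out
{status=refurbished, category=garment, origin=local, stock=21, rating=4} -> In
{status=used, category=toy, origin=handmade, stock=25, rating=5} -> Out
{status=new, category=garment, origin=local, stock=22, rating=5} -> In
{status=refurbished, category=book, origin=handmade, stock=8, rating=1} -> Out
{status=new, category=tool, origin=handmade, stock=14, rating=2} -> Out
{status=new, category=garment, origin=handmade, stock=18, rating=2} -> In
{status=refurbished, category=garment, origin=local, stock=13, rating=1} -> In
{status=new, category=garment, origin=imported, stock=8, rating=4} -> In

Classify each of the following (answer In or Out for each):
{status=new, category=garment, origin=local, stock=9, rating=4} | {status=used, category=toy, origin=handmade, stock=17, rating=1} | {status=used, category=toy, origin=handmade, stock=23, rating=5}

In, Out, Out

A rule that fits every label: category is garment — true of each 'In' example, false of each 'Out' one.
{status=new, category=garment, origin=local, stock=9, rating=4} — category is garment, hence In. {status=used, category=toy, origin=handmade, stock=17, rating=1} — category is toy, hence Out. {status=used, category=toy, origin=handmade, stock=23, rating=5} — category is toy, hence Out.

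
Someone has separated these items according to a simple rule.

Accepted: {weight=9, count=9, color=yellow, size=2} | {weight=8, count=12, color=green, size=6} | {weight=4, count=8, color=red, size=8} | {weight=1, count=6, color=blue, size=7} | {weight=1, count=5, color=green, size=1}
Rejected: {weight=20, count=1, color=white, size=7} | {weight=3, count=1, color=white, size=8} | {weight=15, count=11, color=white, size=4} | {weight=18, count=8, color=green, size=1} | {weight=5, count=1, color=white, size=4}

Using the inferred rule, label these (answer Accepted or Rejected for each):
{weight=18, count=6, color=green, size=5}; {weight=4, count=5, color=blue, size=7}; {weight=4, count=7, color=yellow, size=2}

Rejected, Accepted, Accepted

The pattern is that an item is 'Accepted' exactly when: weight ≤ 9 AND count ≥ 5.
{weight=18, count=6, color=green, size=5}: weight = 18, count = 6 — does not pass, so Rejected.
{weight=4, count=5, color=blue, size=7}: weight = 4, count = 5 — qualifies, so Accepted.
{weight=4, count=7, color=yellow, size=2}: weight = 4, count = 7 — qualifies, so Accepted.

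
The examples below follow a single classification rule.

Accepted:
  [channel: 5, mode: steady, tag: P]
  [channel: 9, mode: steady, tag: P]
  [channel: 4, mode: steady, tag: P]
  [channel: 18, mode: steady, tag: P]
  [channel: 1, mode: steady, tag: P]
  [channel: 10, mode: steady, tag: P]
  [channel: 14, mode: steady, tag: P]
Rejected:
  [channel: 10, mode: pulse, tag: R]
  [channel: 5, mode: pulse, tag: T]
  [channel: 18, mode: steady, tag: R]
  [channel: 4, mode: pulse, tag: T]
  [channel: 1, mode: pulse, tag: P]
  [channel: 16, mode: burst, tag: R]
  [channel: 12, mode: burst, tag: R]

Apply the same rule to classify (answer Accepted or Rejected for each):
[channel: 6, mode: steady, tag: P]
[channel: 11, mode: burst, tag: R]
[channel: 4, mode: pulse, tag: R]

Accepted, Rejected, Rejected

The classifier is using: mode is steady AND tag is P.
[channel: 6, mode: steady, tag: P] — mode is steady, tag is P, hence Accepted.
[channel: 11, mode: burst, tag: R] — mode is burst, tag is R, hence Rejected.
[channel: 4, mode: pulse, tag: R] — mode is pulse, tag is R, hence Rejected.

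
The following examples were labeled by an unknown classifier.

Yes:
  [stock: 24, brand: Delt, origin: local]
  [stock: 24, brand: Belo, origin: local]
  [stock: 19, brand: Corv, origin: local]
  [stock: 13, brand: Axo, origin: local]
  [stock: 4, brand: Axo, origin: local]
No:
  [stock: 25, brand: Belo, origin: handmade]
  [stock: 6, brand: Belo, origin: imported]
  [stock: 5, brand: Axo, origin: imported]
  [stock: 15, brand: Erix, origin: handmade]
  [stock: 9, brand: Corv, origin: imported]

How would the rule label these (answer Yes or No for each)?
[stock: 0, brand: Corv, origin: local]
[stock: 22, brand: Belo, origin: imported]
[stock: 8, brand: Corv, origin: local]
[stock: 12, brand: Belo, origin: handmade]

Yes, No, Yes, No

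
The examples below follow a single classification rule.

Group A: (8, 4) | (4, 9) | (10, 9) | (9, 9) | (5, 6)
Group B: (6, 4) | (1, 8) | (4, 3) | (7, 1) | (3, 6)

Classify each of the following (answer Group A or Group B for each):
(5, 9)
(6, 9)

The simplest hypothesis consistent with all the labels is: sum ≥ 11.
(5, 9) — 5+9 = 14, hence Group A. (6, 9) — 6+9 = 15, hence Group A.

Group A, Group A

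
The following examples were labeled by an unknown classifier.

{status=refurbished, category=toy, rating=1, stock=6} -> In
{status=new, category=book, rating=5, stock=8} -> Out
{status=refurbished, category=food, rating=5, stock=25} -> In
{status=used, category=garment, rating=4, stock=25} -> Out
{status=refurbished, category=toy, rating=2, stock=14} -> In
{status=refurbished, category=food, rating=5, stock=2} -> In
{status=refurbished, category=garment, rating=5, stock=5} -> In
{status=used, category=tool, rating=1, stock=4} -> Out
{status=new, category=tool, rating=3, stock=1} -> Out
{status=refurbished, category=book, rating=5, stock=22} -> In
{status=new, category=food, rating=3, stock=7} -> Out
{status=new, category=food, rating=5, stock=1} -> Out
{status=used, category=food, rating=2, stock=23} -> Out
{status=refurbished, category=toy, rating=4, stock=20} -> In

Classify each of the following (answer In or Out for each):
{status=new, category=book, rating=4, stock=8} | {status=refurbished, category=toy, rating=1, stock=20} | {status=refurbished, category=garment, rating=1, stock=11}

Every 'In' example satisfies: status is refurbished. None of the 'Out' examples do.
{status=new, category=book, rating=4, stock=8}: Out (status is new).
{status=refurbished, category=toy, rating=1, stock=20}: In (status is refurbished).
{status=refurbished, category=garment, rating=1, stock=11}: In (status is refurbished).

Out, In, In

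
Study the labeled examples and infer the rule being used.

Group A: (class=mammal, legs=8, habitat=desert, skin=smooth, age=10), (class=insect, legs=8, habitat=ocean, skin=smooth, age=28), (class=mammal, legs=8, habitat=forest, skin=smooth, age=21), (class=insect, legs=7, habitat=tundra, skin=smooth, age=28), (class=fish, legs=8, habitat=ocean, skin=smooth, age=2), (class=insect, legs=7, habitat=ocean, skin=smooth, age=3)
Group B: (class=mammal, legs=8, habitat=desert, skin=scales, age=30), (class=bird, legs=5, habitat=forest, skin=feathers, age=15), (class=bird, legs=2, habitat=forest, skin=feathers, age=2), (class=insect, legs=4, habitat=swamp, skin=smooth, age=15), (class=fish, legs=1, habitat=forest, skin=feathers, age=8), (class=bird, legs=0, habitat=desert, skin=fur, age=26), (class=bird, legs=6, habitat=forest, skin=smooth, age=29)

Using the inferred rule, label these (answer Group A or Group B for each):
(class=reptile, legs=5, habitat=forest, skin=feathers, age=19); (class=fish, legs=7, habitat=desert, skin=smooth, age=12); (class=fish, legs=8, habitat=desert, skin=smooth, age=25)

Group B, Group A, Group A

A rule that fits every label: skin is smooth AND legs ≥ 7 — true of each 'Group A' example, false of each 'Group B' one.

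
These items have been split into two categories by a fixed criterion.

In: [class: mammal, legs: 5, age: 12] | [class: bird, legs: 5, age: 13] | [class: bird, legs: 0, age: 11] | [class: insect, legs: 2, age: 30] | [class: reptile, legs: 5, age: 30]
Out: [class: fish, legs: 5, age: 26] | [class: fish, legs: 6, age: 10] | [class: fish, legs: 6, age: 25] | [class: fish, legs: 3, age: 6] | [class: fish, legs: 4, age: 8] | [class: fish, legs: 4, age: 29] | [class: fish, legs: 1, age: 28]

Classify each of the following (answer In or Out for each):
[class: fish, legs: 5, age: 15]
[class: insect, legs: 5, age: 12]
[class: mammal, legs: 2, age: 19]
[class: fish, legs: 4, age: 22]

Out, In, In, Out

The common property of the 'In' items is: class is not fish. No 'Out' item has it.
[class: fish, legs: 5, age: 15]: class is fish, doesn't qualify → Out. [class: insect, legs: 5, age: 12]: class is insect, satisfies this → In. [class: mammal, legs: 2, age: 19]: class is mammal, satisfies this → In. [class: fish, legs: 4, age: 22]: class is fish, doesn't qualify → Out.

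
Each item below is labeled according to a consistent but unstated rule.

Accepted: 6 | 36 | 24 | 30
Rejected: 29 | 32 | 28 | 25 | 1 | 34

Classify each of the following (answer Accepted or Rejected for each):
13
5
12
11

Rejected, Rejected, Accepted, Rejected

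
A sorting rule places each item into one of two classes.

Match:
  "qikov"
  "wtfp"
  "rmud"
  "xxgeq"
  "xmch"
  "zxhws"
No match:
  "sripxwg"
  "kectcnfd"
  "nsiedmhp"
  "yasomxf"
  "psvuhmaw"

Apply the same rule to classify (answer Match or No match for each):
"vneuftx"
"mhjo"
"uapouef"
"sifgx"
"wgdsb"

No match, Match, No match, Match, Match

The classifier is using: length ≤ 5.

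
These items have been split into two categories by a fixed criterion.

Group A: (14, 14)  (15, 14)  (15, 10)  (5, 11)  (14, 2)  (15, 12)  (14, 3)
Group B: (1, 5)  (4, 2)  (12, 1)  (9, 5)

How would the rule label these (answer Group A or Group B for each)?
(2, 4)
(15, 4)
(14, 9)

'Group A' ⟺ sum ≥ 16.
(2, 4): 2+4 = 6 — doesn't qualify, so Group B.
(15, 4): 15+4 = 19 — fits, so Group A.
(14, 9): 14+9 = 23 — fits, so Group A.

Group B, Group A, Group A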